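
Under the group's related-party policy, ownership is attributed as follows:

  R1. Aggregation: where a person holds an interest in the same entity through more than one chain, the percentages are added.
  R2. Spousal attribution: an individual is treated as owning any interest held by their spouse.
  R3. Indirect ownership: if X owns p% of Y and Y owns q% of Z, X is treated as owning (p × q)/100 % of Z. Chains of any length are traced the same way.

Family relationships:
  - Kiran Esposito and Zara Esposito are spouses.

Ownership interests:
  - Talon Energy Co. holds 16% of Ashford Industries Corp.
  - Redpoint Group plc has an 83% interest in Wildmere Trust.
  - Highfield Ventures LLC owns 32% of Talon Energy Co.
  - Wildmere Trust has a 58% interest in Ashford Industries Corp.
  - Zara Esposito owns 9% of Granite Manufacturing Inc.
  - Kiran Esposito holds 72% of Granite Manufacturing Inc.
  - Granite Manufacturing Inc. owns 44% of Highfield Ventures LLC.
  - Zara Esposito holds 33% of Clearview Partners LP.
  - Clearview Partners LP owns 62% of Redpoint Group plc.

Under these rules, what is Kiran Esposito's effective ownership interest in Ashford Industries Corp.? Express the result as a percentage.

By spousal attribution (R2), Kiran Esposito is treated as also owning Zara Esposito's interest in Granite Manufacturing Inc, giving 72% + 9% = 81%.
By spousal attribution (R2), Kiran Esposito is treated as owning Zara Esposito's 33% interest in Clearview Partners LP.
Chain via Granite Manufacturing Inc. → Highfield Ventures LLC → Talon Energy Co. (R3): 81% × 44% × 32% × 16% = 1.824768% of Ashford Industries Corp.
Chain via Clearview Partners LP → Redpoint Group plc → Wildmere Trust (R3): 33% × 62% × 83% × 58% = 9.849444% of Ashford Industries Corp.
Aggregating (R1): 1.824768% + 9.849444% = 11.674212%.

11.674212%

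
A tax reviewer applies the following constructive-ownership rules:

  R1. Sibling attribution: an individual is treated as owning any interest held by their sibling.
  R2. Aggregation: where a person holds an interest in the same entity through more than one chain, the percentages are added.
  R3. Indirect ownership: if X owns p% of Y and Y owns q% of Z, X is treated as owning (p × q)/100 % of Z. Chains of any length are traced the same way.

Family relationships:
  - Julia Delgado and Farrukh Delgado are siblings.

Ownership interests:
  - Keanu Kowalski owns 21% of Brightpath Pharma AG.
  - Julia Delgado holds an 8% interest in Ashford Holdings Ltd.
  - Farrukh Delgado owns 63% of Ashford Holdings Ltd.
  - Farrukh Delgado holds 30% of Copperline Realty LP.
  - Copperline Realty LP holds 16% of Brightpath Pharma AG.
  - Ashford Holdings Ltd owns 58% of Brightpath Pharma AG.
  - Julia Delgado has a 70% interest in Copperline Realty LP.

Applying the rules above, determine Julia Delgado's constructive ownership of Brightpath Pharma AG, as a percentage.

By sibling attribution (R1), Julia Delgado is treated as also owning Farrukh Delgado's interest in Copperline Realty LP, giving 70% + 30% = 100%.
By sibling attribution (R1), Julia Delgado is treated as also owning Farrukh Delgado's interest in Ashford Holdings Ltd, giving 8% + 63% = 71%.
Chain via Copperline Realty LP (R3): 100% × 16% = 16% of Brightpath Pharma AG.
Chain via Ashford Holdings Ltd (R3): 71% × 58% = 41.18% of Brightpath Pharma AG.
Aggregating (R2): 16% + 41.18% = 57.18%.

57.18%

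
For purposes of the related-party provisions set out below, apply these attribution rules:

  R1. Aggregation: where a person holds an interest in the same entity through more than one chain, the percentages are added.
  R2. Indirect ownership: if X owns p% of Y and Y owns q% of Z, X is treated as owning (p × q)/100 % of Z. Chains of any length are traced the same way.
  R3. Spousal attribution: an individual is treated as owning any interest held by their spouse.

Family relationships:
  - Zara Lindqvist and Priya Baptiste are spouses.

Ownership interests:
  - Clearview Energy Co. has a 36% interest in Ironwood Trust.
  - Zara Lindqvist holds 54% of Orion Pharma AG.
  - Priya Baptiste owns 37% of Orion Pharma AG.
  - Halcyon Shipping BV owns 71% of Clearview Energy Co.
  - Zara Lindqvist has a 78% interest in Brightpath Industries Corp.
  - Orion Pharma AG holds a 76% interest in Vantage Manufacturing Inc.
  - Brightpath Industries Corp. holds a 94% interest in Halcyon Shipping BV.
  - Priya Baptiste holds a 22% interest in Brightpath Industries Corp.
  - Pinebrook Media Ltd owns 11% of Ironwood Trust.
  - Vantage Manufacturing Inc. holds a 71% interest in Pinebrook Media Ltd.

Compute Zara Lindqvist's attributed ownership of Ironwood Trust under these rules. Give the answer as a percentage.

29.427796%

By spousal attribution (R3), Zara Lindqvist is treated as also owning Priya Baptiste's interest in Brightpath Industries Corp, giving 78% + 22% = 100%.
By spousal attribution (R3), Zara Lindqvist is treated as also owning Priya Baptiste's interest in Orion Pharma AG, giving 54% + 37% = 91%.
Chain via Brightpath Industries Corp. → Halcyon Shipping BV → Clearview Energy Co. (R2): 100% × 94% × 71% × 36% = 24.0264% of Ironwood Trust.
Chain via Orion Pharma AG → Vantage Manufacturing Inc. → Pinebrook Media Ltd (R2): 91% × 76% × 71% × 11% = 5.401396% of Ironwood Trust.
Aggregating (R1): 24.0264% + 5.401396% = 29.427796%.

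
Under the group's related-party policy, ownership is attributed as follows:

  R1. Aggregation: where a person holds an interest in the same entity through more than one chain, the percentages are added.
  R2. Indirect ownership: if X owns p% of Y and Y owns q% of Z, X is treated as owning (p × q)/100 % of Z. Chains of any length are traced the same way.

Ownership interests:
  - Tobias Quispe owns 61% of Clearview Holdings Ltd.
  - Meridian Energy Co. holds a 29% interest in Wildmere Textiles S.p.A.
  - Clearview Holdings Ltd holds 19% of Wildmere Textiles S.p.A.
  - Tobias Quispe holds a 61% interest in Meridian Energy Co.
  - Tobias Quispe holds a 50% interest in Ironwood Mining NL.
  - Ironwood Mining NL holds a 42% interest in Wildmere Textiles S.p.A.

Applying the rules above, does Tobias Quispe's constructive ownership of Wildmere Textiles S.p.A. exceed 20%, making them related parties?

Chain via Meridian Energy Co. (R2): 61% × 29% = 17.69% of Wildmere Textiles S.p.A.
Chain via Clearview Holdings Ltd (R2): 61% × 19% = 11.59% of Wildmere Textiles S.p.A.
Chain via Ironwood Mining NL (R2): 50% × 42% = 21% of Wildmere Textiles S.p.A.
Aggregating (R1): 17.69% + 11.59% + 21% = 50.28%.
50.28% exceeds the 20% threshold, so Tobias is a related party to Wildmere Textiles S.p.A.

Yes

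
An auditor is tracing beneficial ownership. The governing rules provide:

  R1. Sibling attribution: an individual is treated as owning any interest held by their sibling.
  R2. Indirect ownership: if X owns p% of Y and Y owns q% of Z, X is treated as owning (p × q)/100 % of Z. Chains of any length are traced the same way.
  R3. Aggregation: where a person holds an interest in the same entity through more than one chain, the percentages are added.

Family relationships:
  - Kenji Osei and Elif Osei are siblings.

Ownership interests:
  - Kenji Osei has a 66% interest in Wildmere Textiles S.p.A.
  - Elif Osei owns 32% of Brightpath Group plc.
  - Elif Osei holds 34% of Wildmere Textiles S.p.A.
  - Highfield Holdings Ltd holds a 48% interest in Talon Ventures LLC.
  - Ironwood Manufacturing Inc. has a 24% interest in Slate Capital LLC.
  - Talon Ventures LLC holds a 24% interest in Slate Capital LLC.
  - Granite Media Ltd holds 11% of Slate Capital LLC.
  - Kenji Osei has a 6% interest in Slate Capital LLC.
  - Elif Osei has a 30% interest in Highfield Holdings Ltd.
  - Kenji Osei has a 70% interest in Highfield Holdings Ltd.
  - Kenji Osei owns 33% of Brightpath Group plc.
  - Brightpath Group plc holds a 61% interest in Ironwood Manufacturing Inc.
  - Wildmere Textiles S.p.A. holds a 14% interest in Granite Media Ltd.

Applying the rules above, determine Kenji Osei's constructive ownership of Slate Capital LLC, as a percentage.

28.576%

By sibling attribution (R1), Kenji Osei is treated as also owning Elif Osei's interest in Highfield Holdings Ltd, giving 70% + 30% = 100%.
By sibling attribution (R1), Kenji Osei is treated as also owning Elif Osei's interest in Brightpath Group plc, giving 33% + 32% = 65%.
By sibling attribution (R1), Kenji Osei is treated as also owning Elif Osei's interest in Wildmere Textiles S.p.A, giving 66% + 34% = 100%.
Chain via Highfield Holdings Ltd → Talon Ventures LLC (R2): 100% × 48% × 24% = 11.52% of Slate Capital LLC.
Chain via Brightpath Group plc → Ironwood Manufacturing Inc. (R2): 65% × 61% × 24% = 9.516% of Slate Capital LLC.
Chain via Wildmere Textiles S.p.A. → Granite Media Ltd (R2): 100% × 14% × 11% = 1.54% of Slate Capital LLC.
Direct interest in Slate Capital LLC: 6%.
Aggregating (R3): 11.52% + 9.516% + 1.54% + 6% = 28.576%.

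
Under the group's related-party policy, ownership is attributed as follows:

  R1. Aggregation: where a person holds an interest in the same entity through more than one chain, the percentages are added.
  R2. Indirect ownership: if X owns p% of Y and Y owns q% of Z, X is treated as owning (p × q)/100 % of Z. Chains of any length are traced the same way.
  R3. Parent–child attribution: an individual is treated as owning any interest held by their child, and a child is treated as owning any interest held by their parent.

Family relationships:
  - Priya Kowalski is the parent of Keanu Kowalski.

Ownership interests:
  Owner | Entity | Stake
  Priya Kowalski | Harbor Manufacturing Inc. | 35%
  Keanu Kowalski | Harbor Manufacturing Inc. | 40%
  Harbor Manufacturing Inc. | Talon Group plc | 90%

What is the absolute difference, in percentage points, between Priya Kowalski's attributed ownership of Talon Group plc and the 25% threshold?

By parent–child attribution (R3), Priya Kowalski is treated as also owning Keanu Kowalski's interest in Harbor Manufacturing Inc, giving 35% + 40% = 75%.
Chain via Harbor Manufacturing Inc. (R2): 75% × 90% = 67.5% of Talon Group plc.
67.5% exceeds the 25% threshold by 42.5 percentage points.

42.5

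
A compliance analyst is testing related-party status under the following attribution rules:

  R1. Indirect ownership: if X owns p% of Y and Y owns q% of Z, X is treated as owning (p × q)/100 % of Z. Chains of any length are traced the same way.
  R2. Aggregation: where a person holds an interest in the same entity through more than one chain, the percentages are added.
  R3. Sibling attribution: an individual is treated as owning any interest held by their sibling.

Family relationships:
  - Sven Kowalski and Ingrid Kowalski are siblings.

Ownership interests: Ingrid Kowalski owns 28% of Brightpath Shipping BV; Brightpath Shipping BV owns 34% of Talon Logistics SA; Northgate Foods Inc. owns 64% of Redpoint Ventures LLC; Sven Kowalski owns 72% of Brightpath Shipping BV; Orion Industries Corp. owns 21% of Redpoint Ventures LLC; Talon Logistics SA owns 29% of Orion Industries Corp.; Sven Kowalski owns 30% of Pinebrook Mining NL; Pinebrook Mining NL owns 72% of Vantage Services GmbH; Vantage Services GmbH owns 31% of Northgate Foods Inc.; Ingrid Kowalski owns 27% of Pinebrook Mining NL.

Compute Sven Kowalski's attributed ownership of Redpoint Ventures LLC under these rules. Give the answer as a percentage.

By sibling attribution (R3), Sven Kowalski is treated as also owning Ingrid Kowalski's interest in Pinebrook Mining NL, giving 30% + 27% = 57%.
By sibling attribution (R3), Sven Kowalski is treated as also owning Ingrid Kowalski's interest in Brightpath Shipping BV, giving 72% + 28% = 100%.
Chain via Pinebrook Mining NL → Vantage Services GmbH → Northgate Foods Inc. (R1): 57% × 72% × 31% × 64% = 8.142336% of Redpoint Ventures LLC.
Chain via Brightpath Shipping BV → Talon Logistics SA → Orion Industries Corp. (R1): 100% × 34% × 29% × 21% = 2.0706% of Redpoint Ventures LLC.
Aggregating (R2): 8.142336% + 2.0706% = 10.212936%.

10.212936%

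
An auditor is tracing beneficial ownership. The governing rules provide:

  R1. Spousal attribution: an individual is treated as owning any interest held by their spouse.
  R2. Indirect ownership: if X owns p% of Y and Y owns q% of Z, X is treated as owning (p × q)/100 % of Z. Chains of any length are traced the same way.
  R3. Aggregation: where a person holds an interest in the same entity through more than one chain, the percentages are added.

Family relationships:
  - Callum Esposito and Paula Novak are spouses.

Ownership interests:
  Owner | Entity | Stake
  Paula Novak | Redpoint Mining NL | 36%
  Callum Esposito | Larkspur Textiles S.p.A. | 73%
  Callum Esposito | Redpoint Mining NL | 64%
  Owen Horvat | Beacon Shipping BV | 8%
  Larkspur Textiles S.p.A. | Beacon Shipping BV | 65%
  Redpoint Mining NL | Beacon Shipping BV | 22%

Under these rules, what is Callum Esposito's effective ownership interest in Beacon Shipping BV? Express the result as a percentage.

By spousal attribution (R1), Callum Esposito is treated as also owning Paula Novak's interest in Redpoint Mining NL, giving 64% + 36% = 100%.
Chain via Larkspur Textiles S.p.A. (R2): 73% × 65% = 47.45% of Beacon Shipping BV.
Chain via Redpoint Mining NL (R2): 100% × 22% = 22% of Beacon Shipping BV.
Aggregating (R3): 47.45% + 22% = 69.45%.

69.45%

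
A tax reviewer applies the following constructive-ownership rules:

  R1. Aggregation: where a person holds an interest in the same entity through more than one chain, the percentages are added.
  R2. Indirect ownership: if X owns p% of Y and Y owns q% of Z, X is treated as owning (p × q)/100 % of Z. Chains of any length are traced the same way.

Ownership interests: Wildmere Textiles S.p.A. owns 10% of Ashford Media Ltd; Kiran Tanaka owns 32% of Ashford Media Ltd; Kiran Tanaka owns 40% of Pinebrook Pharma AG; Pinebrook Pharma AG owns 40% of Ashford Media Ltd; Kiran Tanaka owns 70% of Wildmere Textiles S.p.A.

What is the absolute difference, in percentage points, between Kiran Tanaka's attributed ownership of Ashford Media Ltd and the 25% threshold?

30

Chain via Wildmere Textiles S.p.A. (R2): 70% × 10% = 7% of Ashford Media Ltd.
Chain via Pinebrook Pharma AG (R2): 40% × 40% = 16% of Ashford Media Ltd.
Direct interest in Ashford Media Ltd: 32%.
Aggregating (R1): 7% + 16% + 32% = 55%.
55% exceeds the 25% threshold by 30 percentage points.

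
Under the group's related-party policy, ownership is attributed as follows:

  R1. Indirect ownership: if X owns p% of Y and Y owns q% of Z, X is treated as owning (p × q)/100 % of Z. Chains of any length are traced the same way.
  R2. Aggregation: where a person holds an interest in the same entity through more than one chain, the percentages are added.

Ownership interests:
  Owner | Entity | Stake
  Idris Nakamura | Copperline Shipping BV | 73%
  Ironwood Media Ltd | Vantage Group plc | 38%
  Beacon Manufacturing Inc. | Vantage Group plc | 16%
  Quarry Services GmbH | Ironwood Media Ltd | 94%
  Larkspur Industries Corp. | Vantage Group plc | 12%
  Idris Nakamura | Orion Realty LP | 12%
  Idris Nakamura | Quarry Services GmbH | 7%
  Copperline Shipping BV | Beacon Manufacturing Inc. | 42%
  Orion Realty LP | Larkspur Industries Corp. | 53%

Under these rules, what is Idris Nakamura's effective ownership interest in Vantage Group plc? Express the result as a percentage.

8.1692%

Chain via Orion Realty LP → Larkspur Industries Corp. (R1): 12% × 53% × 12% = 0.7632% of Vantage Group plc.
Chain via Quarry Services GmbH → Ironwood Media Ltd (R1): 7% × 94% × 38% = 2.5004% of Vantage Group plc.
Chain via Copperline Shipping BV → Beacon Manufacturing Inc. (R1): 73% × 42% × 16% = 4.9056% of Vantage Group plc.
Aggregating (R2): 0.7632% + 2.5004% + 4.9056% = 8.1692%.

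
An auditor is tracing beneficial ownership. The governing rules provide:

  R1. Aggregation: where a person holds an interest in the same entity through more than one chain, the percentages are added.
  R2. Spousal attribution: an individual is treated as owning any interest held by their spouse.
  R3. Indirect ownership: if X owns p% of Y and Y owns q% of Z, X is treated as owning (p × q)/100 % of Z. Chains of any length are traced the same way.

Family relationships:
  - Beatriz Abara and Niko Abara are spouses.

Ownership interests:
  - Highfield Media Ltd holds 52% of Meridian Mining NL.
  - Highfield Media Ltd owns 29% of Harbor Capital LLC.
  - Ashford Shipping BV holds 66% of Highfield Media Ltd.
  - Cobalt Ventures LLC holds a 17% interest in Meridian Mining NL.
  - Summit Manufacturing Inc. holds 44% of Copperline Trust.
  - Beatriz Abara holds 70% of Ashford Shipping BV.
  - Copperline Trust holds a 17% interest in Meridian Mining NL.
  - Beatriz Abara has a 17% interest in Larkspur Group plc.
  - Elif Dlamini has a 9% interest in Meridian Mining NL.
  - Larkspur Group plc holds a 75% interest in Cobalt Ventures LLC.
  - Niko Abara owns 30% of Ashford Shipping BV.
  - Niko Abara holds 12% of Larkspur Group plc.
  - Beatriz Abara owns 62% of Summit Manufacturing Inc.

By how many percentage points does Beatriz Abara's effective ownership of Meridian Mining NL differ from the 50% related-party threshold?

By spousal attribution (R2), Beatriz Abara is treated as also owning Niko Abara's interest in Ashford Shipping BV, giving 70% + 30% = 100%.
By spousal attribution (R2), Beatriz Abara is treated as also owning Niko Abara's interest in Larkspur Group plc, giving 17% + 12% = 29%.
Chain via Ashford Shipping BV → Highfield Media Ltd (R3): 100% × 66% × 52% = 34.32% of Meridian Mining NL.
Chain via Summit Manufacturing Inc. → Copperline Trust (R3): 62% × 44% × 17% = 4.6376% of Meridian Mining NL.
Chain via Larkspur Group plc → Cobalt Ventures LLC (R3): 29% × 75% × 17% = 3.6975% of Meridian Mining NL.
Aggregating (R1): 34.32% + 4.6376% + 3.6975% = 42.6551%.
42.6551% falls short of the 50% threshold by 7.3449 percentage points.

7.3449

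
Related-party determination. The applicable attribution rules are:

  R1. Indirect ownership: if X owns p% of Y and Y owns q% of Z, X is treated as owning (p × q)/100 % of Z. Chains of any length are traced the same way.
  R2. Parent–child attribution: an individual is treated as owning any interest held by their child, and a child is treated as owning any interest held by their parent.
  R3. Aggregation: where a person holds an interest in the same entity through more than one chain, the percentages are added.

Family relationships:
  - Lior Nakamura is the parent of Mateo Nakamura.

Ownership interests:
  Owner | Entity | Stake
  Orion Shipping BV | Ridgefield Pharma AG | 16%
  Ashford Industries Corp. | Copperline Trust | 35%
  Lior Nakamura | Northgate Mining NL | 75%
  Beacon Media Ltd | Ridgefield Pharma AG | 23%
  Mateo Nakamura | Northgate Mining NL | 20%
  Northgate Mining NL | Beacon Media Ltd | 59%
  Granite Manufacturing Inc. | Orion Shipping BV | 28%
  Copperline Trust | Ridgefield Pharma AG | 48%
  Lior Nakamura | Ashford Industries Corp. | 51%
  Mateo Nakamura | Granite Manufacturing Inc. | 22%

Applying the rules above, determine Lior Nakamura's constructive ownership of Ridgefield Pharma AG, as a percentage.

By parent–child attribution (R2), Lior Nakamura is treated as also owning Mateo Nakamura's interest in Northgate Mining NL, giving 75% + 20% = 95%.
By parent–child attribution (R2), Lior Nakamura is treated as owning Mateo Nakamura's 22% interest in Granite Manufacturing Inc.
Chain via Ashford Industries Corp. → Copperline Trust (R1): 51% × 35% × 48% = 8.568% of Ridgefield Pharma AG.
Chain via Northgate Mining NL → Beacon Media Ltd (R1): 95% × 59% × 23% = 12.8915% of Ridgefield Pharma AG.
Chain via Granite Manufacturing Inc. → Orion Shipping BV (R1): 22% × 28% × 16% = 0.9856% of Ridgefield Pharma AG.
Aggregating (R3): 8.568% + 12.8915% + 0.9856% = 22.4451%.

22.4451%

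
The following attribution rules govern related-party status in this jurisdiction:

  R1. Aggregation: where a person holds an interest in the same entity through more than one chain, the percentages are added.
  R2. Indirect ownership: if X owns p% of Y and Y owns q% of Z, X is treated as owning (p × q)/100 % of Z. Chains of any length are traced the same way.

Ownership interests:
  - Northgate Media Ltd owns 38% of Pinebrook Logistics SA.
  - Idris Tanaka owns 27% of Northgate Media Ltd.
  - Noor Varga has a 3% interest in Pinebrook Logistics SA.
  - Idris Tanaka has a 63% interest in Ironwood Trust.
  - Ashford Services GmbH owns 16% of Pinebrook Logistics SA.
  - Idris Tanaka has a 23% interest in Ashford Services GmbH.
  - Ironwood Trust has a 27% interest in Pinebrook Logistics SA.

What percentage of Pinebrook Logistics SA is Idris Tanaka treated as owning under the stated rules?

30.95%

Chain via Ironwood Trust (R2): 63% × 27% = 17.01% of Pinebrook Logistics SA.
Chain via Northgate Media Ltd (R2): 27% × 38% = 10.26% of Pinebrook Logistics SA.
Chain via Ashford Services GmbH (R2): 23% × 16% = 3.68% of Pinebrook Logistics SA.
Aggregating (R1): 17.01% + 10.26% + 3.68% = 30.95%.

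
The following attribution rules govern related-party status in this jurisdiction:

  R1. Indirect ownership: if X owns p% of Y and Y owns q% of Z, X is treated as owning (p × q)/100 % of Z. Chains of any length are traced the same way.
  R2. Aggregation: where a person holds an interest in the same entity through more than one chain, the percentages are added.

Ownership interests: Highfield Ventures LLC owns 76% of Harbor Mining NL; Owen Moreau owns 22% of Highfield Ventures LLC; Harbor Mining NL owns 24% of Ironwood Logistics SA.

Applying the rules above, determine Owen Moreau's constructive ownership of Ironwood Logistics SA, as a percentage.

Chain via Highfield Ventures LLC → Harbor Mining NL (R1): 22% × 76% × 24% = 4.0128% of Ironwood Logistics SA.

4.0128%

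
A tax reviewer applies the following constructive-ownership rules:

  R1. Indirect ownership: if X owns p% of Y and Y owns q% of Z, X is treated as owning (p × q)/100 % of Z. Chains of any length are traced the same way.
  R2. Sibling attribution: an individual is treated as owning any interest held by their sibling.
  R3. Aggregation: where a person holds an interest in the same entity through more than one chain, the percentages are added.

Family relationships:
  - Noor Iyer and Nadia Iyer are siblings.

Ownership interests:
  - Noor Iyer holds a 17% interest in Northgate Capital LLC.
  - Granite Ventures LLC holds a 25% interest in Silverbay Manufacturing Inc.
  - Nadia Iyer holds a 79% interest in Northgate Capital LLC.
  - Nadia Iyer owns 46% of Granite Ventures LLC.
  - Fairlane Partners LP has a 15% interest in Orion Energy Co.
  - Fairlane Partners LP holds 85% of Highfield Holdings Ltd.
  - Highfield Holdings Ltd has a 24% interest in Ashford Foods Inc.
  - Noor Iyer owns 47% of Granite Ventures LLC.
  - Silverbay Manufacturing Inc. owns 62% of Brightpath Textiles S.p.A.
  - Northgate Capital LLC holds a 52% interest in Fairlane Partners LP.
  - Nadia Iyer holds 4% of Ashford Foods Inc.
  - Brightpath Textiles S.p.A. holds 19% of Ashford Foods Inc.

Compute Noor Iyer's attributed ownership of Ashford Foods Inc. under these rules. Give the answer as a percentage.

16.92253%

By sibling attribution (R2), Noor Iyer is treated as also owning Nadia Iyer's interest in Granite Ventures LLC, giving 47% + 46% = 93%.
By sibling attribution (R2), Noor Iyer is treated as also owning Nadia Iyer's interest in Northgate Capital LLC, giving 17% + 79% = 96%.
By sibling attribution (R2), Noor Iyer is treated as owning Nadia Iyer's 4% interest in Ashford Foods Inc.
Chain via Granite Ventures LLC → Silverbay Manufacturing Inc. → Brightpath Textiles S.p.A. (R1): 93% × 25% × 62% × 19% = 2.73885% of Ashford Foods Inc.
Chain via Northgate Capital LLC → Fairlane Partners LP → Highfield Holdings Ltd (R1): 96% × 52% × 85% × 24% = 10.18368% of Ashford Foods Inc.
Direct interest in Ashford Foods Inc: 4%.
Aggregating (R3): 2.73885% + 10.18368% + 4% = 16.92253%.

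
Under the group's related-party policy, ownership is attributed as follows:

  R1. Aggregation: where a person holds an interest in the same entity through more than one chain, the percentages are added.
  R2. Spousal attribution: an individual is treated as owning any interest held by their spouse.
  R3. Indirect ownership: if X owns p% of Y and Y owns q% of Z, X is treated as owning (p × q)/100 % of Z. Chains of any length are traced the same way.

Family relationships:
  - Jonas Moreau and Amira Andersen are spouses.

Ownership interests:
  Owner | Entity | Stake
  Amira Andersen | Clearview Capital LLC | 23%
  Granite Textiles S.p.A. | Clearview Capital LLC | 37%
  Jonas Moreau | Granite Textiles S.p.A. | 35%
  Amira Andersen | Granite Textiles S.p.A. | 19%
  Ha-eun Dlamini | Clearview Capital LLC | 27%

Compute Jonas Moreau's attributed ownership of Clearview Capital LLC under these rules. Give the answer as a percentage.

42.98%

By spousal attribution (R2), Jonas Moreau is treated as also owning Amira Andersen's interest in Granite Textiles S.p.A, giving 35% + 19% = 54%.
By spousal attribution (R2), Jonas Moreau is treated as owning Amira Andersen's 23% interest in Clearview Capital LLC.
Chain via Granite Textiles S.p.A. (R3): 54% × 37% = 19.98% of Clearview Capital LLC.
Direct interest in Clearview Capital LLC: 23%.
Aggregating (R1): 19.98% + 23% = 42.98%.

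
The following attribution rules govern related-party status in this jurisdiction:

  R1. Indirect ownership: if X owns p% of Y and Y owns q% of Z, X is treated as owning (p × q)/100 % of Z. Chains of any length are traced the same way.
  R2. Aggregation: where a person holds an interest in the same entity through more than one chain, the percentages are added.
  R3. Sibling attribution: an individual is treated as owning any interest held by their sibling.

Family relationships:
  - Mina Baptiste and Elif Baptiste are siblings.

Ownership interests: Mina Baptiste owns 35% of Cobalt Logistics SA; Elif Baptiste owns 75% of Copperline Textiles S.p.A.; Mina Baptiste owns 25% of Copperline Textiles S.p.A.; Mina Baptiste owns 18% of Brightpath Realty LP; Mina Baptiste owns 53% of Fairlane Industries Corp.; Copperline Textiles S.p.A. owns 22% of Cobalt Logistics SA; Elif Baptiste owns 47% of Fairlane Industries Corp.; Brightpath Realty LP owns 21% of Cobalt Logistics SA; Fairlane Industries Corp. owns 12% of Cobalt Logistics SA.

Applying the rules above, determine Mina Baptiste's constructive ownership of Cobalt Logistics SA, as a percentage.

72.78%

By sibling attribution (R3), Mina Baptiste is treated as also owning Elif Baptiste's interest in Copperline Textiles S.p.A, giving 25% + 75% = 100%.
By sibling attribution (R3), Mina Baptiste is treated as also owning Elif Baptiste's interest in Fairlane Industries Corp, giving 53% + 47% = 100%.
Chain via Brightpath Realty LP (R1): 18% × 21% = 3.78% of Cobalt Logistics SA.
Chain via Copperline Textiles S.p.A. (R1): 100% × 22% = 22% of Cobalt Logistics SA.
Chain via Fairlane Industries Corp. (R1): 100% × 12% = 12% of Cobalt Logistics SA.
Direct interest in Cobalt Logistics SA: 35%.
Aggregating (R2): 3.78% + 22% + 12% + 35% = 72.78%.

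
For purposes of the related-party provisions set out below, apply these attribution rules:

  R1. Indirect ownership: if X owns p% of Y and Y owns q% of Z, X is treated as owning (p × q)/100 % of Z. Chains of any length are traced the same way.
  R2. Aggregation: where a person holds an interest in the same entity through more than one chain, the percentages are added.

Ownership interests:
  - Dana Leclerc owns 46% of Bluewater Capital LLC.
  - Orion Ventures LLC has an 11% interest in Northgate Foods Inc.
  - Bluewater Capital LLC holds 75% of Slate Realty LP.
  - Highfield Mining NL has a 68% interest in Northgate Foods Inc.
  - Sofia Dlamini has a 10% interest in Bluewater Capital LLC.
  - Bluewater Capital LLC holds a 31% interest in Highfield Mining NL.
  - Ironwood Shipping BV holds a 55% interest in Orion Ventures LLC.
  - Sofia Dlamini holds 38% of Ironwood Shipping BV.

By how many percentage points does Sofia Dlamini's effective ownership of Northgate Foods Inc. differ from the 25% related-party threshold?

20.593

Chain via Ironwood Shipping BV → Orion Ventures LLC (R1): 38% × 55% × 11% = 2.299% of Northgate Foods Inc.
Chain via Bluewater Capital LLC → Highfield Mining NL (R1): 10% × 31% × 68% = 2.108% of Northgate Foods Inc.
Aggregating (R2): 2.299% + 2.108% = 4.407%.
4.407% falls short of the 25% threshold by 20.593 percentage points.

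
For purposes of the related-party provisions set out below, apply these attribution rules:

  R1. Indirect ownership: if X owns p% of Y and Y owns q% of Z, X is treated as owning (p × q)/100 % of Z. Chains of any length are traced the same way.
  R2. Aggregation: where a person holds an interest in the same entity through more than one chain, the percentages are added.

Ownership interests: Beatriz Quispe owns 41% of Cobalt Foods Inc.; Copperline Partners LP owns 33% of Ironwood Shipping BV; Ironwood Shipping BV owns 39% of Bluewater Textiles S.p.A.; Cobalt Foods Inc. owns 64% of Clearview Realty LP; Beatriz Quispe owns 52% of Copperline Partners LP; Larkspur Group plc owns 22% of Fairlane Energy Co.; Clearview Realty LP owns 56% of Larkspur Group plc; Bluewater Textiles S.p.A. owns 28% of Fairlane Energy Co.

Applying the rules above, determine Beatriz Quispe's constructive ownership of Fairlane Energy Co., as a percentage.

5.10664%

Chain via Cobalt Foods Inc. → Clearview Realty LP → Larkspur Group plc (R1): 41% × 64% × 56% × 22% = 3.232768% of Fairlane Energy Co.
Chain via Copperline Partners LP → Ironwood Shipping BV → Bluewater Textiles S.p.A. (R1): 52% × 33% × 39% × 28% = 1.873872% of Fairlane Energy Co.
Aggregating (R2): 3.232768% + 1.873872% = 5.10664%.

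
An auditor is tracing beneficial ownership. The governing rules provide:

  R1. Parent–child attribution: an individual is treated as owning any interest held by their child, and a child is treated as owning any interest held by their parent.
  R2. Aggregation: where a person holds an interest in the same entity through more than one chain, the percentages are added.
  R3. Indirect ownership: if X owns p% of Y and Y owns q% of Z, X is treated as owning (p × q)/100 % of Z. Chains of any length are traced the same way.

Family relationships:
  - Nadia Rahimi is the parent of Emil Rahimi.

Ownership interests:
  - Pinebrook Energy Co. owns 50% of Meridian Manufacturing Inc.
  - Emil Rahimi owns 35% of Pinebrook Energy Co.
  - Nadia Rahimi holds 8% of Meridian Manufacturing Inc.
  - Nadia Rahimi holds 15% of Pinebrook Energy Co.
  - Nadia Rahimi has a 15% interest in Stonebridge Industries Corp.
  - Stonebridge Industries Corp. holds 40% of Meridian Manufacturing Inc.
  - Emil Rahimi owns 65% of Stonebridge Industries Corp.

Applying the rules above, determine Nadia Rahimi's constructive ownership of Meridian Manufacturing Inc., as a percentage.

By parent–child attribution (R1), Nadia Rahimi is treated as also owning Emil Rahimi's interest in Stonebridge Industries Corp, giving 15% + 65% = 80%.
By parent–child attribution (R1), Nadia Rahimi is treated as also owning Emil Rahimi's interest in Pinebrook Energy Co, giving 15% + 35% = 50%.
Chain via Stonebridge Industries Corp. (R3): 80% × 40% = 32% of Meridian Manufacturing Inc.
Chain via Pinebrook Energy Co. (R3): 50% × 50% = 25% of Meridian Manufacturing Inc.
Direct interest in Meridian Manufacturing Inc: 8%.
Aggregating (R2): 32% + 25% + 8% = 65%.

65%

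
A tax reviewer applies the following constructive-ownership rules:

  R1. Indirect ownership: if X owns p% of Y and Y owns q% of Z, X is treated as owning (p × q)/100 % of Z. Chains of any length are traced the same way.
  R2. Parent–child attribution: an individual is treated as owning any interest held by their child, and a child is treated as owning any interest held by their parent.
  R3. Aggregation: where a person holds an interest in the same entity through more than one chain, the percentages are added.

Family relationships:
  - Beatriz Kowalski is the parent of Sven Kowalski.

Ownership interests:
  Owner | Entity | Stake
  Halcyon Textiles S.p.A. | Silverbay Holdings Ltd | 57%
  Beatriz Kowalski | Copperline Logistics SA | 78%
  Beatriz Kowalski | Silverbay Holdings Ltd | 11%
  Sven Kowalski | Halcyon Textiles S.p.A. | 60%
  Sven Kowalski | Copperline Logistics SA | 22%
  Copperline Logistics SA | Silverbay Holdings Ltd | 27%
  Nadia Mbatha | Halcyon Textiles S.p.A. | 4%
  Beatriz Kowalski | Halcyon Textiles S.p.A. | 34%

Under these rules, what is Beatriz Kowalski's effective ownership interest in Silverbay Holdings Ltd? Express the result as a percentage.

91.58%

By parent–child attribution (R2), Beatriz Kowalski is treated as also owning Sven Kowalski's interest in Halcyon Textiles S.p.A, giving 34% + 60% = 94%.
By parent–child attribution (R2), Beatriz Kowalski is treated as also owning Sven Kowalski's interest in Copperline Logistics SA, giving 78% + 22% = 100%.
Chain via Halcyon Textiles S.p.A. (R1): 94% × 57% = 53.58% of Silverbay Holdings Ltd.
Chain via Copperline Logistics SA (R1): 100% × 27% = 27% of Silverbay Holdings Ltd.
Direct interest in Silverbay Holdings Ltd: 11%.
Aggregating (R3): 53.58% + 27% + 11% = 91.58%.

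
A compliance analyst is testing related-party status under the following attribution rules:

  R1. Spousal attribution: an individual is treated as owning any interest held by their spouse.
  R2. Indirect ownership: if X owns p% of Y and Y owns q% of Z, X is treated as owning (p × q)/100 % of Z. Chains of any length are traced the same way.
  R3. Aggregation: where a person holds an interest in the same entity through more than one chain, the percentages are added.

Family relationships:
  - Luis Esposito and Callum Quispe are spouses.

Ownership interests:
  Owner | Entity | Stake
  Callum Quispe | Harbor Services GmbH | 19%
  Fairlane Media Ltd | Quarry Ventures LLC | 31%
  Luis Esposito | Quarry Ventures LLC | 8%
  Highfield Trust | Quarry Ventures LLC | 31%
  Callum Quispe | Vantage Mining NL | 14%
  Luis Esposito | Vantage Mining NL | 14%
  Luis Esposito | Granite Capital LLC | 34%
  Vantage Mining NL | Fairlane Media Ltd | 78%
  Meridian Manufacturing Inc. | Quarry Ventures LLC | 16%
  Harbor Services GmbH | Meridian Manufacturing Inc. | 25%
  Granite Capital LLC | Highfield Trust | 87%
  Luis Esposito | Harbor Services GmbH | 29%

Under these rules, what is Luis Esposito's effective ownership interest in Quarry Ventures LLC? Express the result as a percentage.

25.8602%

By spousal attribution (R1), Luis Esposito is treated as also owning Callum Quispe's interest in Harbor Services GmbH, giving 29% + 19% = 48%.
By spousal attribution (R1), Luis Esposito is treated as also owning Callum Quispe's interest in Vantage Mining NL, giving 14% + 14% = 28%.
Chain via Granite Capital LLC → Highfield Trust (R2): 34% × 87% × 31% = 9.1698% of Quarry Ventures LLC.
Chain via Harbor Services GmbH → Meridian Manufacturing Inc. (R2): 48% × 25% × 16% = 1.92% of Quarry Ventures LLC.
Chain via Vantage Mining NL → Fairlane Media Ltd (R2): 28% × 78% × 31% = 6.7704% of Quarry Ventures LLC.
Direct interest in Quarry Ventures LLC: 8%.
Aggregating (R3): 9.1698% + 1.92% + 6.7704% + 8% = 25.8602%.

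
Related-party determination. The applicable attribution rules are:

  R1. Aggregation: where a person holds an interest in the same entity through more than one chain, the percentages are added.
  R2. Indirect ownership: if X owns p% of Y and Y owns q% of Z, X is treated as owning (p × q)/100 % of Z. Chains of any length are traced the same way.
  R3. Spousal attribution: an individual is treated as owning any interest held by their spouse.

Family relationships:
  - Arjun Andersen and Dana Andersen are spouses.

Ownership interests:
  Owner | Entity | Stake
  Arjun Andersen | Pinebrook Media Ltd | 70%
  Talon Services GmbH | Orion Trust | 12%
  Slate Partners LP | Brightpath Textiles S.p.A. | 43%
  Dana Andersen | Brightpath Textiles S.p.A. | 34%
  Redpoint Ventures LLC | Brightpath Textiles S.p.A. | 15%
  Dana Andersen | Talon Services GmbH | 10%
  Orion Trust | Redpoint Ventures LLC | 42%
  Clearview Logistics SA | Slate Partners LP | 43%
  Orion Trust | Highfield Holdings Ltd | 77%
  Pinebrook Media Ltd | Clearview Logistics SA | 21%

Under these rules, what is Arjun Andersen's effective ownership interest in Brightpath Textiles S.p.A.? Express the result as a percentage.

By spousal attribution (R3), Arjun Andersen is treated as owning Dana Andersen's 10% interest in Talon Services GmbH.
By spousal attribution (R3), Arjun Andersen is treated as owning Dana Andersen's 34% interest in Brightpath Textiles S.p.A.
Chain via Pinebrook Media Ltd → Clearview Logistics SA → Slate Partners LP (R2): 70% × 21% × 43% × 43% = 2.71803% of Brightpath Textiles S.p.A.
Chain via Talon Services GmbH → Orion Trust → Redpoint Ventures LLC (R2): 10% × 12% × 42% × 15% = 0.0756% of Brightpath Textiles S.p.A.
Direct interest in Brightpath Textiles S.p.A: 34%.
Aggregating (R1): 2.71803% + 0.0756% + 34% = 36.79363%.

36.79363%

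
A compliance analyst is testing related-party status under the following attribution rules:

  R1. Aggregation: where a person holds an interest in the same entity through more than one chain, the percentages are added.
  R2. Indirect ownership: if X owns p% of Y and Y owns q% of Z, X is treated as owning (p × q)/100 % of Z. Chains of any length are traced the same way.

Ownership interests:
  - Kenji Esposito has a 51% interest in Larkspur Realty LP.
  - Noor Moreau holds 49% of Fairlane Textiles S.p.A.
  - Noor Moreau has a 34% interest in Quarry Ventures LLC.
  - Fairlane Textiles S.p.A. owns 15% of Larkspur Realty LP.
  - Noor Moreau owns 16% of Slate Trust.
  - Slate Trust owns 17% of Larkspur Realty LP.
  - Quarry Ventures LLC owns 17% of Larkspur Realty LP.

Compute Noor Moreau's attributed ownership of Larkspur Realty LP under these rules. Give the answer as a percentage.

15.85%

Chain via Slate Trust (R2): 16% × 17% = 2.72% of Larkspur Realty LP.
Chain via Fairlane Textiles S.p.A. (R2): 49% × 15% = 7.35% of Larkspur Realty LP.
Chain via Quarry Ventures LLC (R2): 34% × 17% = 5.78% of Larkspur Realty LP.
Aggregating (R1): 2.72% + 7.35% + 5.78% = 15.85%.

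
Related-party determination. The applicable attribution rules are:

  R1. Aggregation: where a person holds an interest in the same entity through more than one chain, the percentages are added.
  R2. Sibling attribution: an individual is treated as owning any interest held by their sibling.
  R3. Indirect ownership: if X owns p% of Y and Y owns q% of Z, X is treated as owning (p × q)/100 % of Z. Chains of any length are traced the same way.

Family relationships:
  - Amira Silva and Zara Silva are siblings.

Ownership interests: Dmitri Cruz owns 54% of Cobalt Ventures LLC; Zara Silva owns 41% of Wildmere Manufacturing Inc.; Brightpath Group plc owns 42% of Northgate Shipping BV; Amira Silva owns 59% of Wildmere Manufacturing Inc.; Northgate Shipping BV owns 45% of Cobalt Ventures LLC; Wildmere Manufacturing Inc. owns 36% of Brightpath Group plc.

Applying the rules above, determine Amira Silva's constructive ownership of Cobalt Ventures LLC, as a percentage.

6.804%

By sibling attribution (R2), Amira Silva is treated as also owning Zara Silva's interest in Wildmere Manufacturing Inc, giving 59% + 41% = 100%.
Chain via Wildmere Manufacturing Inc. → Brightpath Group plc → Northgate Shipping BV (R3): 100% × 36% × 42% × 45% = 6.804% of Cobalt Ventures LLC.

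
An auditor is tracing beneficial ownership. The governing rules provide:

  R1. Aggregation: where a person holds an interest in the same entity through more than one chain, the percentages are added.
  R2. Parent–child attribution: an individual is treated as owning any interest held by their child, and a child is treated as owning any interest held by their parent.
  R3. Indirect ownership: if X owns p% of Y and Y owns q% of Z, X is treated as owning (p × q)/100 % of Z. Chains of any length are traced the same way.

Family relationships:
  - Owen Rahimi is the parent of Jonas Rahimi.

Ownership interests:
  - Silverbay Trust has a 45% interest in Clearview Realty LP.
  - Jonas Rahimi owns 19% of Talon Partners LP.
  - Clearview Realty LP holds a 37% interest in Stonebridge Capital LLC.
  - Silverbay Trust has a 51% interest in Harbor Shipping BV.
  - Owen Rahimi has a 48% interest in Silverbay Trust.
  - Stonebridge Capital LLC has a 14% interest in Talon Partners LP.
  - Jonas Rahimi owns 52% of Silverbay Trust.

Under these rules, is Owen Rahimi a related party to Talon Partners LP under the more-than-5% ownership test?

Yes

By parent–child attribution (R2), Owen Rahimi is treated as also owning Jonas Rahimi's interest in Silverbay Trust, giving 48% + 52% = 100%.
By parent–child attribution (R2), Owen Rahimi is treated as owning Jonas Rahimi's 19% interest in Talon Partners LP.
Chain via Silverbay Trust → Clearview Realty LP → Stonebridge Capital LLC (R3): 100% × 45% × 37% × 14% = 2.331% of Talon Partners LP.
Direct interest in Talon Partners LP: 19%.
Aggregating (R1): 2.331% + 19% = 21.331%.
21.331% exceeds the 5% threshold, so Owen is a related party to Talon Partners LP.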